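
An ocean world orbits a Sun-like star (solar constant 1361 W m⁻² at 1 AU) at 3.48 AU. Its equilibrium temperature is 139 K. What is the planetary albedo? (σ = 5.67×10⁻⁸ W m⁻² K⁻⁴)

A ≈ 0.25

Flux at 3.48 AU: S = 1361/3.48² = 112 W m⁻².
From T_eq⁴ = S(1−A)/(4σ): 1−A = 4σT_eq⁴/S.
1−A = 4 × 5.67×10⁻⁸ × (139)⁴ / 112 = 0.753.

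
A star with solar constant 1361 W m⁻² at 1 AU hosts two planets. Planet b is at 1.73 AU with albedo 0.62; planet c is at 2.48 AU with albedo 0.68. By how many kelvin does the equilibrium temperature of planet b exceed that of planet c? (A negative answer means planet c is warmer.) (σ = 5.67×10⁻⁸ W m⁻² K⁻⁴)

ΔT ≈ 33.2 K

T_eq = [S₀(1−A)/(4σd²)]^(1/4), so T ∝ (1−A)^(1/4) / √d.
T₁ = [1361×0.38/(4×5.67×10⁻⁸×1.73²)]^(1/4) = 166.14 K.
T₂ = [1361×0.32/(4×5.67×10⁻⁸×2.48²)]^(1/4) = 132.93 K.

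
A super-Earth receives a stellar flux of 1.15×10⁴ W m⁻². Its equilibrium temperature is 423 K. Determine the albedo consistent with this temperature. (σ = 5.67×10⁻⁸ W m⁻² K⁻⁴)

A ≈ 0.37

From T_eq⁴ = S(1−A)/(4σ): 1−A = 4σT_eq⁴/S.
1−A = 4 × 5.67×10⁻⁸ × (423)⁴ / 1.15×10⁴ = 0.631.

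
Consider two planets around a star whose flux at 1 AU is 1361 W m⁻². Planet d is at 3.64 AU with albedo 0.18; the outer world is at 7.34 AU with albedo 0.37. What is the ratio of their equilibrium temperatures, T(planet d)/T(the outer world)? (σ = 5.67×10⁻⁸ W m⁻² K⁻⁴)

T_eq = [S₀(1−A)/(4σd²)]^(1/4), so T ∝ (1−A)^(1/4) / √d.
T₁ = [1361×0.82/(4×5.67×10⁻⁸×3.64²)]^(1/4) = 138.82 K.
T₂ = [1361×0.63/(4×5.67×10⁻⁸×7.34²)]^(1/4) = 91.53 K.

T₁/T₂ ≈ 1.517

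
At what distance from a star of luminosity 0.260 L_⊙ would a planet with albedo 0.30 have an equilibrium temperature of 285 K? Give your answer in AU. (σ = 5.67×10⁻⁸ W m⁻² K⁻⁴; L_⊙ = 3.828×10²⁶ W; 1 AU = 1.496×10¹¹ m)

L = 0.260 × 3.828×10²⁶ = 9.95×10²⁵ W.
From T_eq⁴ = L(1−A)/(16πσd²): d = √[L(1−A)/(16πσT_eq⁴)].
d = √[9.95×10²⁵ × 0.70 / (16π × 5.67×10⁻⁸ × (285)⁴)] = 6.09×10¹⁰ m = 0.407 AU.

d ≈ 0.407 AU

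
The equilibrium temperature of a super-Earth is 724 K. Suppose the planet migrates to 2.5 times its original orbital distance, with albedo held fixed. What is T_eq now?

T_eq ≈ 458 K

T_eq ∝ L^(1/4) · d^(−1/2).
T′ = 724 / 2.5^(1/2) = 458 K.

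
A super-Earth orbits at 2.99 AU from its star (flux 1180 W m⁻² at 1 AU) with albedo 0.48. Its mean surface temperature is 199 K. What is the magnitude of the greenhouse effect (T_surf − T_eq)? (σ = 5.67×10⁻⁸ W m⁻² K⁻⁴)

ΔT ≈ 67.1 K

S = 1180/2.99² = 132.0 W m⁻².
T_eq = [S(1−A)/(4σ)]^(1/4) = [132.0×0.52/(4×5.67×10⁻⁸)]^(1/4) = 131.9 K.
ΔT = T_surf − T_eq = 199 − 131.9.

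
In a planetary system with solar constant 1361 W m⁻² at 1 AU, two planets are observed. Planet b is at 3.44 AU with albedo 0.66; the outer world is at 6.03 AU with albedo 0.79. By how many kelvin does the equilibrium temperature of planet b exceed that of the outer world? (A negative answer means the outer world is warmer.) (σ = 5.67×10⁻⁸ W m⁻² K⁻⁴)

T_eq = [S₀(1−A)/(4σd²)]^(1/4), so T ∝ (1−A)^(1/4) / √d.
T₁ = [1361×0.34/(4×5.67×10⁻⁸×3.44²)]^(1/4) = 114.59 K.
T₂ = [1361×0.21/(4×5.67×10⁻⁸×6.03²)]^(1/4) = 76.73 K.

ΔT ≈ 37.9 K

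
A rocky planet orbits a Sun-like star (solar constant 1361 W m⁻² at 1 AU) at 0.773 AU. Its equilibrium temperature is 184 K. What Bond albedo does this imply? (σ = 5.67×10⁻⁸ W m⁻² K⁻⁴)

A ≈ 0.89

Flux at 0.773 AU: S = 1361/0.773² = 2280 W m⁻².
From T_eq⁴ = S(1−A)/(4σ): 1−A = 4σT_eq⁴/S.
1−A = 4 × 5.67×10⁻⁸ × (184)⁴ / 2280 = 0.114.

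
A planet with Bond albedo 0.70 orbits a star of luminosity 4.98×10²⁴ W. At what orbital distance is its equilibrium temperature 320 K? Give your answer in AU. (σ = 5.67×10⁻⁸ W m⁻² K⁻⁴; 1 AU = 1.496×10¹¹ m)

From T_eq⁴ = L(1−A)/(16πσd²): d = √[L(1−A)/(16πσT_eq⁴)].
d = √[4.98×10²⁴ × 0.30 / (16π × 5.67×10⁻⁸ × (320)⁴)] = 7.07×10⁹ m = 0.0473 AU.

d ≈ 0.0473 AU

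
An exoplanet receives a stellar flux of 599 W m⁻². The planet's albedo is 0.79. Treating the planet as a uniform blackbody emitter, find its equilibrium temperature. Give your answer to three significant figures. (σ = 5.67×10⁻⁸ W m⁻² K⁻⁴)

T_eq ≈ 153 K

Energy balance: absorbed = emitted ⇒ πR²·S(1−A) = 4πR²·σT_eq⁴, so T_eq⁴ = S(1−A)/(4σ).
T_eq = [599 × 0.21 / (4 × 5.67×10⁻⁸)]^(1/4) = (5.55×10⁸)^(1/4) = 153 K.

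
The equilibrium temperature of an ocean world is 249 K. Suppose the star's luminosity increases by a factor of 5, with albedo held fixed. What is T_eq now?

T_eq ≈ 372 K

T_eq ∝ L^(1/4) · d^(−1/2).
T′ = 249 × 5^(1/4) = 372 K.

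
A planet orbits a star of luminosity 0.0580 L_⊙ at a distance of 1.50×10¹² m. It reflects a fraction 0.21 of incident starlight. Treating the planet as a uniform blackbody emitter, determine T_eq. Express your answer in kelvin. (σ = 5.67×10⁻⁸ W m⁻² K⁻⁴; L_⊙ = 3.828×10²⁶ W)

L = 0.0580 × 3.828×10²⁶ = 2.22×10²⁵ W.
Flux: S = L/(4πd²) = 2.22×10²⁵/(4π×(1.50×10¹²)²) = 0.785 W m⁻².
Energy balance: absorbed = emitted ⇒ πR²·S(1−A) = 4πR²·σT_eq⁴, so T_eq⁴ = S(1−A)/(4σ).
T_eq = [0.785 × 0.79 / (4 × 5.67×10⁻⁸)]^(1/4) = (2.74×10⁶)^(1/4) = 40.7 K.

T_eq ≈ 40.7 K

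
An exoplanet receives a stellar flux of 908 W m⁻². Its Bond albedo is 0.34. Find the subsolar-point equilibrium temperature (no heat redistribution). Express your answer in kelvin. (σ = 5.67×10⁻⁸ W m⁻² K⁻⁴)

T_ss ≈ 321 K

At the subsolar point the surface absorbs S(1−A) and emits σT⁴ per unit area — no factor of 4, since only the local patch is in balance.
T = [908 × 0.66 / 5.67×10⁻⁸]^(1/4) = (1.06×10¹⁰)^(1/4) = 321 K.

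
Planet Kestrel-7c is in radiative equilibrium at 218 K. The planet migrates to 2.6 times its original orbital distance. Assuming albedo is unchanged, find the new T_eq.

T_eq ≈ 135 K

T_eq ∝ L^(1/4) · d^(−1/2).
T′ = 218 / 2.6^(1/2) = 135 K.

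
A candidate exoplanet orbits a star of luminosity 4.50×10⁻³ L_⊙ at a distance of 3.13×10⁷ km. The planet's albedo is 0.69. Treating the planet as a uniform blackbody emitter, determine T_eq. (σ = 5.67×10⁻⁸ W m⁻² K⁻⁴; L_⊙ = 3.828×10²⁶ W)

d = 3.13×10⁷ km = 3.13×10¹⁰ m.
L = 4.50×10⁻³ × 3.828×10²⁶ = 1.72×10²⁴ W.
Flux: S = L/(4πd²) = 1.72×10²⁴/(4π×(3.13×10¹⁰)²) = 140 W m⁻².
Energy balance: absorbed = emitted ⇒ πR²·S(1−A) = 4πR²·σT_eq⁴, so T_eq⁴ = S(1−A)/(4σ).
T_eq = [140 × 0.31 / (4 × 5.67×10⁻⁸)]^(1/4) = (1.91×10⁸)^(1/4) = 118 K.

T_eq ≈ 118 K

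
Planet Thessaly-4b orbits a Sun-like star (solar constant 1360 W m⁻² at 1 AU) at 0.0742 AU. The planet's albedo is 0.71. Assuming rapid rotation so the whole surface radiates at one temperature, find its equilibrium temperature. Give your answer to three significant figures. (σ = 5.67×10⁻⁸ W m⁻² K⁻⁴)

Flux at 0.0742 AU: S = 1360/0.0742² = 2.47×10⁵ W m⁻².
Energy balance: absorbed = emitted ⇒ πR²·S(1−A) = 4πR²·σT_eq⁴, so T_eq⁴ = S(1−A)/(4σ).
T_eq = [2.47×10⁵ × 0.29 / (4 × 5.67×10⁻⁸)]^(1/4) = (3.16×10¹¹)^(1/4) = 750 K.

T_eq ≈ 750 K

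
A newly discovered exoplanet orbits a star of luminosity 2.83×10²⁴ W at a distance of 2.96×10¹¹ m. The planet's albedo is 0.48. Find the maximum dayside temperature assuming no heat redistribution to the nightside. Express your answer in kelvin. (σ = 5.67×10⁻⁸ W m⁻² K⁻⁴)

T_ss ≈ 69.7 K

Flux: S = L/(4πd²) = 2.83×10²⁴/(4π×(2.96×10¹¹)²) = 2.57 W m⁻².
With no redistribution each surface element balances locally: S(1−A) = σT⁴.
T = [2.57 × 0.52 / 5.67×10⁻⁸]^(1/4) = (2.36×10⁷)^(1/4) = 69.7 K.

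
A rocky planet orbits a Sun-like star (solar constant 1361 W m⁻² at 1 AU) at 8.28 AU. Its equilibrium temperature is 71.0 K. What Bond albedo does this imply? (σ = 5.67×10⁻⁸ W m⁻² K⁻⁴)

Flux at 8.28 AU: S = 1361/8.28² = 19.9 W m⁻².
From T_eq⁴ = S(1−A)/(4σ): 1−A = 4σT_eq⁴/S.
1−A = 4 × 5.67×10⁻⁸ × (71.0)⁴ / 19.9 = 0.290.

A ≈ 0.71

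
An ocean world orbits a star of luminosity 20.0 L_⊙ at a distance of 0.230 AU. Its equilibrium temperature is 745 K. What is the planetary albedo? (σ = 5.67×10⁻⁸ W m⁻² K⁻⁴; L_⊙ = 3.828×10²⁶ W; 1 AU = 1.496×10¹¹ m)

d = 0.230 AU = 3.44×10¹⁰ m.
L = 20.0 × 3.828×10²⁶ = 7.66×10²⁷ W.
Flux: S = L/(4πd²) = 7.66×10²⁷/(4π×(3.44×10¹⁰)²) = 5.15×10⁵ W m⁻².
From T_eq⁴ = S(1−A)/(4σ): 1−A = 4σT_eq⁴/S.
1−A = 4 × 5.67×10⁻⁸ × (745)⁴ / 5.15×10⁵ = 0.136.

A ≈ 0.86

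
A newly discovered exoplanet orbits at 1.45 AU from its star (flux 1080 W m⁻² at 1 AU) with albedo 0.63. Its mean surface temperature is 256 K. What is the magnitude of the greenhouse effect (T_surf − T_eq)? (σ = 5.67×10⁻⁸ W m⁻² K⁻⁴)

ΔT ≈ 85.9 K

S = 1080/1.45² = 513.7 W m⁻².
T_eq = [S(1−A)/(4σ)]^(1/4) = [513.7×0.37/(4×5.67×10⁻⁸)]^(1/4) = 170.1 K.
ΔT = T_surf − T_eq = 256 − 170.1.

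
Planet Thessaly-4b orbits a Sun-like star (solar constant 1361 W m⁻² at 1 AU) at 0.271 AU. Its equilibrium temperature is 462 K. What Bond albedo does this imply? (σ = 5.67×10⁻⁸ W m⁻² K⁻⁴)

A ≈ 0.44

Flux at 0.271 AU: S = 1361/0.271² = 1.85×10⁴ W m⁻².
From T_eq⁴ = S(1−A)/(4σ): 1−A = 4σT_eq⁴/S.
1−A = 4 × 5.67×10⁻⁸ × (462)⁴ / 1.85×10⁴ = 0.558.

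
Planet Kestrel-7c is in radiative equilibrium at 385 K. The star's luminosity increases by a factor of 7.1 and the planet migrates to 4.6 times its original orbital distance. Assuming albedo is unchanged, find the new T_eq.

T_eq ∝ L^(1/4) · d^(−1/2).
T′ = 385 × 7.1^(1/4) / 4.6^(1/2) = 293 K.

T_eq ≈ 293 K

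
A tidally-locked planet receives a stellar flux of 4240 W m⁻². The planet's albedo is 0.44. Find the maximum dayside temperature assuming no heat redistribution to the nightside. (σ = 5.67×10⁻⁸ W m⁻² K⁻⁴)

With no redistribution each surface element balances locally: S(1−A) = σT⁴.
T = [4240 × 0.56 / 5.67×10⁻⁸]^(1/4) = (4.19×10¹⁰)^(1/4) = 452 K.

T_ss ≈ 452 K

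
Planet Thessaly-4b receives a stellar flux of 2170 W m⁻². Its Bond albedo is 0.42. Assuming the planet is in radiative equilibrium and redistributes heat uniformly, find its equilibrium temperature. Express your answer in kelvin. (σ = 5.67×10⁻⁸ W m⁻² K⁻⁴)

T_eq ≈ 273 K

Energy balance: absorbed = emitted ⇒ πR²·S(1−A) = 4πR²·σT_eq⁴, so T_eq⁴ = S(1−A)/(4σ).
T_eq = [2170 × 0.58 / (4 × 5.67×10⁻⁸)]^(1/4) = (5.55×10⁹)^(1/4) = 273 K.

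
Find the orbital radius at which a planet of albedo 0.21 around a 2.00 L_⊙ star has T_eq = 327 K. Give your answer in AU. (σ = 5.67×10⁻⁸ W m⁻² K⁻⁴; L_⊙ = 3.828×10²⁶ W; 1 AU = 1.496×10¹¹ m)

L = 2.00 × 3.828×10²⁶ = 7.66×10²⁶ W.
From T_eq⁴ = L(1−A)/(16πσd²): d = √[L(1−A)/(16πσT_eq⁴)].
d = √[7.66×10²⁶ × 0.79 / (16π × 5.67×10⁻⁸ × (327)⁴)] = 1.36×10¹¹ m = 0.911 AU.

d ≈ 0.911 AU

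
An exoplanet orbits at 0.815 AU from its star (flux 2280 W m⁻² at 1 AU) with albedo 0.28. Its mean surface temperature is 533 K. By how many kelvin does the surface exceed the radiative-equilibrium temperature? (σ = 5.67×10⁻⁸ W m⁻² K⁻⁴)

ΔT ≈ 209.9 K

S = 2280/0.815² = 3433 W m⁻².
T_eq = [S(1−A)/(4σ)]^(1/4) = [3433×0.72/(4×5.67×10⁻⁸)]^(1/4) = 323.1 K.
ΔT = T_surf − T_eq = 533 − 323.1.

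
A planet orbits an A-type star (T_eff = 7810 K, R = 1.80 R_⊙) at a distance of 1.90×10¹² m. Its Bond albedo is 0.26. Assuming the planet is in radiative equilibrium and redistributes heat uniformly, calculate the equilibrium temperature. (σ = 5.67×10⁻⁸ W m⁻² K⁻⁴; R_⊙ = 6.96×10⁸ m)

T_eq ≈ 132 K

R_⋆ = 1.80 × 6.96×10⁸ = 1.25×10⁹ m.
L = 4πR_⋆²σT_⋆⁴ = 4π(1.25×10⁹)² × 5.67×10⁻⁸ × (7810)⁴ = 4.16×10²⁷ W.
S = L/(4πd²) = 91.7 W m⁻².
Energy balance: absorbed = emitted ⇒ πR²·S(1−A) = 4πR²·σT_eq⁴, so T_eq⁴ = S(1−A)/(4σ).
T_eq = [91.7 × 0.74 / (4 × 5.67×10⁻⁸)]^(1/4) = (2.99×10⁸)^(1/4) = 132 K.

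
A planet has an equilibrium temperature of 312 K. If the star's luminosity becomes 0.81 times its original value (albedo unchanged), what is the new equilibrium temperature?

T_eq ∝ L^(1/4) · d^(−1/2).
T′ = 312 × 0.81^(1/4) = 296 K.

T_eq ≈ 296 K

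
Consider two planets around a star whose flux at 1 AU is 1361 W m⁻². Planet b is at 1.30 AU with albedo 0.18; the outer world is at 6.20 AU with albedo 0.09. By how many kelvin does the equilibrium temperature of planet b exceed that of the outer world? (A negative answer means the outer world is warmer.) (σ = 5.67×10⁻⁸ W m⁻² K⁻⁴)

ΔT ≈ 123.1 K

T_eq = [S₀(1−A)/(4σd²)]^(1/4), so T ∝ (1−A)^(1/4) / √d.
T₁ = [1361×0.82/(4×5.67×10⁻⁸×1.30²)]^(1/4) = 232.29 K.
T₂ = [1361×0.91/(4×5.67×10⁻⁸×6.20²)]^(1/4) = 109.17 K.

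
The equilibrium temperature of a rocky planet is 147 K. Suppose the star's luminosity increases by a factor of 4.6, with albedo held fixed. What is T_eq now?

T_eq ∝ L^(1/4) · d^(−1/2).
T′ = 147 × 4.6^(1/4) = 215 K.

T_eq ≈ 215 K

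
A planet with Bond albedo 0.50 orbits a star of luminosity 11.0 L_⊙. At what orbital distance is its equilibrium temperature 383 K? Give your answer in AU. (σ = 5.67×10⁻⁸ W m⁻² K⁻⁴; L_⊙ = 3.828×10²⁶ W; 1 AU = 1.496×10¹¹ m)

L = 11.0 × 3.828×10²⁶ = 4.21×10²⁷ W.
From T_eq⁴ = L(1−A)/(16πσd²): d = √[L(1−A)/(16πσT_eq⁴)].
d = √[4.21×10²⁷ × 0.50 / (16π × 5.67×10⁻⁸ × (383)⁴)] = 1.85×10¹¹ m = 1.24 AU.

d ≈ 1.24 AU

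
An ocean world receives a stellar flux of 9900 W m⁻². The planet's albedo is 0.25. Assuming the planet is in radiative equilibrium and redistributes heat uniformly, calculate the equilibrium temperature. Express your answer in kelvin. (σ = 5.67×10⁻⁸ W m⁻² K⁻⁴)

Energy balance: absorbed = emitted ⇒ πR²·S(1−A) = 4πR²·σT_eq⁴, so T_eq⁴ = S(1−A)/(4σ).
T_eq = [9900 × 0.75 / (4 × 5.67×10⁻⁸)]^(1/4) = (3.27×10¹⁰)^(1/4) = 425 K.

T_eq ≈ 425 K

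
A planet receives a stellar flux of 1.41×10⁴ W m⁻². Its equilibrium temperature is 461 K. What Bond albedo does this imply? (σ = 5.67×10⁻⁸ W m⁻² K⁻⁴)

A ≈ 0.27

From T_eq⁴ = S(1−A)/(4σ): 1−A = 4σT_eq⁴/S.
1−A = 4 × 5.67×10⁻⁸ × (461)⁴ / 1.41×10⁴ = 0.726.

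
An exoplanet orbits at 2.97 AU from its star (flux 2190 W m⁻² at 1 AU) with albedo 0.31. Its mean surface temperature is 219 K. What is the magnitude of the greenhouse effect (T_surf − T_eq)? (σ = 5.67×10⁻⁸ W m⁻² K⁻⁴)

ΔT ≈ 53.2 K

S = 2190/2.97² = 248.3 W m⁻².
T_eq = [S(1−A)/(4σ)]^(1/4) = [248.3×0.69/(4×5.67×10⁻⁸)]^(1/4) = 165.8 K.
ΔT = T_surf − T_eq = 219 − 165.8.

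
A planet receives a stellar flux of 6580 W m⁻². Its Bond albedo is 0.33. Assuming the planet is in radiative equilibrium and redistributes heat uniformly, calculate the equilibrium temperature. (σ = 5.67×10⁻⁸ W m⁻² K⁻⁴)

Energy balance: absorbed = emitted ⇒ πR²·S(1−A) = 4πR²·σT_eq⁴, so T_eq⁴ = S(1−A)/(4σ).
T_eq = [6580 × 0.67 / (4 × 5.67×10⁻⁸)]^(1/4) = (1.94×10¹⁰)^(1/4) = 373 K.

T_eq ≈ 373 K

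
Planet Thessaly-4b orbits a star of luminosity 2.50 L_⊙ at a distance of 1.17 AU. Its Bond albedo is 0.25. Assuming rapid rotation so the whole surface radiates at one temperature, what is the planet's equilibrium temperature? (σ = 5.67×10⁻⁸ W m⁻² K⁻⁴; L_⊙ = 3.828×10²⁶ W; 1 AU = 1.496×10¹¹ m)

d = 1.17 AU = 1.75×10¹¹ m.
L = 2.50 × 3.828×10²⁶ = 9.57×10²⁶ W.
Flux: S = L/(4πd²) = 9.57×10²⁶/(4π×(1.75×10¹¹)²) = 2490 W m⁻².
Energy balance: absorbed = emitted ⇒ πR²·S(1−A) = 4πR²·σT_eq⁴, so T_eq⁴ = S(1−A)/(4σ).
T_eq = [2490 × 0.75 / (4 × 5.67×10⁻⁸)]^(1/4) = (8.22×10⁹)^(1/4) = 301 K.

T_eq ≈ 301 K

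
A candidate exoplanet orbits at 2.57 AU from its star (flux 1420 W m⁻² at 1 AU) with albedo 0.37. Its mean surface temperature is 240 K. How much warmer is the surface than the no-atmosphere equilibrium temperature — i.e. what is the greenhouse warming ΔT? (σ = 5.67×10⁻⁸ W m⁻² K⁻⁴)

ΔT ≈ 83.7 K

S = 1420/2.57² = 215.0 W m⁻².
T_eq = [S(1−A)/(4σ)]^(1/4) = [215.0×0.63/(4×5.67×10⁻⁸)]^(1/4) = 156.3 K.
ΔT = T_surf − T_eq = 240 − 156.3.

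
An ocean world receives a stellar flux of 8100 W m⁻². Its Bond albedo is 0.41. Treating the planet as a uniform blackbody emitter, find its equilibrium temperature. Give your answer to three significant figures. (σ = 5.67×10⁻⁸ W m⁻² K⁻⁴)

T_eq ≈ 381 K

Energy balance: absorbed = emitted ⇒ πR²·S(1−A) = 4πR²·σT_eq⁴, so T_eq⁴ = S(1−A)/(4σ).
T_eq = [8100 × 0.59 / (4 × 5.67×10⁻⁸)]^(1/4) = (2.11×10¹⁰)^(1/4) = 381 K.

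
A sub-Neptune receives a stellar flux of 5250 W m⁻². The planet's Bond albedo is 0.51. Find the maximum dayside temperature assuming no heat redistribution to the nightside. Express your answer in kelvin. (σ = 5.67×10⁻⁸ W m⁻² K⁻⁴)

T_ss ≈ 462 K

With no redistribution each surface element balances locally: S(1−A) = σT⁴.
T = [5250 × 0.49 / 5.67×10⁻⁸]^(1/4) = (4.54×10¹⁰)^(1/4) = 462 K.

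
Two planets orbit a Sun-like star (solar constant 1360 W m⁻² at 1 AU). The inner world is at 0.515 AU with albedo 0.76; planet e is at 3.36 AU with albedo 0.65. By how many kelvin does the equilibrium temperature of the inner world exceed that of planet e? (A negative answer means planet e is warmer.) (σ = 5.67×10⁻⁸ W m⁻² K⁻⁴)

T_eq = [S₀(1−A)/(4σd²)]^(1/4), so T ∝ (1−A)^(1/4) / √d.
T₁ = [1360×0.24/(4×5.67×10⁻⁸×0.515²)]^(1/4) = 271.41 K.
T₂ = [1360×0.35/(4×5.67×10⁻⁸×3.36²)]^(1/4) = 116.77 K.

ΔT ≈ 154.6 K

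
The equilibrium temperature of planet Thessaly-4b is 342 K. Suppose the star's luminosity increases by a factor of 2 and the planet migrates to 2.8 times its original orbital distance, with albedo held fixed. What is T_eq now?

T_eq ≈ 243 K

T_eq ∝ L^(1/4) · d^(−1/2).
T′ = 342 × 2^(1/4) / 2.8^(1/2) = 243 K.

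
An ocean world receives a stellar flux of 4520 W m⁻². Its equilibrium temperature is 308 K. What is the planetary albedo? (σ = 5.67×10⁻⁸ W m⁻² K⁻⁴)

A ≈ 0.55

From T_eq⁴ = S(1−A)/(4σ): 1−A = 4σT_eq⁴/S.
1−A = 4 × 5.67×10⁻⁸ × (308)⁴ / 4520 = 0.452.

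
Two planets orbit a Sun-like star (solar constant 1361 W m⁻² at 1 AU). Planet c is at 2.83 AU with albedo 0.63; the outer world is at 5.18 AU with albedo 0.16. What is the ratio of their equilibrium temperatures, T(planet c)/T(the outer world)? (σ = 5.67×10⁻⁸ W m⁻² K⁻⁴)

T_eq = [S₀(1−A)/(4σd²)]^(1/4), so T ∝ (1−A)^(1/4) / √d.
T₁ = [1361×0.37/(4×5.67×10⁻⁸×2.83²)]^(1/4) = 129.04 K.
T₂ = [1361×0.84/(4×5.67×10⁻⁸×5.18²)]^(1/4) = 117.07 K.

T₁/T₂ ≈ 1.102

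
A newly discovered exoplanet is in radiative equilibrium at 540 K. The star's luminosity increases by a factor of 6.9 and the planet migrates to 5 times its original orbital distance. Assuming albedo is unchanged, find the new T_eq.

T_eq ≈ 391 K

T_eq ∝ L^(1/4) · d^(−1/2).
T′ = 540 × 6.9^(1/4) / 5^(1/2) = 391 K.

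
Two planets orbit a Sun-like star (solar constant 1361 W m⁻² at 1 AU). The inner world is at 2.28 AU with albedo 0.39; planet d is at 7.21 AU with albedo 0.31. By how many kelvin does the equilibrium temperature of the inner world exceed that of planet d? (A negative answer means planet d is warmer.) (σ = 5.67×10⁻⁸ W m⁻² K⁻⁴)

ΔT ≈ 68.4 K

T_eq = [S₀(1−A)/(4σd²)]^(1/4), so T ∝ (1−A)^(1/4) / √d.
T₁ = [1361×0.61/(4×5.67×10⁻⁸×2.28²)]^(1/4) = 162.90 K.
T₂ = [1361×0.69/(4×5.67×10⁻⁸×7.21²)]^(1/4) = 94.47 K.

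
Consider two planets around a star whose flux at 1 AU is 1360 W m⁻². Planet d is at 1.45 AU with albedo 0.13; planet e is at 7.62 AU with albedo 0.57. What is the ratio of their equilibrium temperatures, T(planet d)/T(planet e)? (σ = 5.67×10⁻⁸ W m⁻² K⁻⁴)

T_eq = [S₀(1−A)/(4σd²)]^(1/4), so T ∝ (1−A)^(1/4) / √d.
T₁ = [1360×0.87/(4×5.67×10⁻⁸×1.45²)]^(1/4) = 223.19 K.
T₂ = [1360×0.43/(4×5.67×10⁻⁸×7.62²)]^(1/4) = 81.63 K.

T₁/T₂ ≈ 2.734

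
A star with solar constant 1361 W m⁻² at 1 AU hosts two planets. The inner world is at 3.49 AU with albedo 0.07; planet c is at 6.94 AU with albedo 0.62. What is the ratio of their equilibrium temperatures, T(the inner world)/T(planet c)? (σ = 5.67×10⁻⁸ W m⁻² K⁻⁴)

T₁/T₂ ≈ 1.764

T_eq = [S₀(1−A)/(4σd²)]^(1/4), so T ∝ (1−A)^(1/4) / √d.
T₁ = [1361×0.93/(4×5.67×10⁻⁸×3.49²)]^(1/4) = 146.31 K.
T₂ = [1361×0.38/(4×5.67×10⁻⁸×6.94²)]^(1/4) = 82.95 K.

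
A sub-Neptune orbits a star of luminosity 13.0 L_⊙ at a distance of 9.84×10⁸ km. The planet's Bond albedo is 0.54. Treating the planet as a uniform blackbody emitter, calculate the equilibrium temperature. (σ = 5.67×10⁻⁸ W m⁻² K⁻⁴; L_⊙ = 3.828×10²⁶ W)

d = 9.84×10⁸ km = 9.84×10¹¹ m.
L = 13.0 × 3.828×10²⁶ = 4.98×10²⁷ W.
Flux: S = L/(4πd²) = 4.98×10²⁷/(4π×(9.84×10¹¹)²) = 409 W m⁻².
Energy balance: absorbed = emitted ⇒ πR²·S(1−A) = 4πR²·σT_eq⁴, so T_eq⁴ = S(1−A)/(4σ).
T_eq = [409 × 0.46 / (4 × 5.67×10⁻⁸)]^(1/4) = (8.30×10⁸)^(1/4) = 170 K.

T_eq ≈ 170 K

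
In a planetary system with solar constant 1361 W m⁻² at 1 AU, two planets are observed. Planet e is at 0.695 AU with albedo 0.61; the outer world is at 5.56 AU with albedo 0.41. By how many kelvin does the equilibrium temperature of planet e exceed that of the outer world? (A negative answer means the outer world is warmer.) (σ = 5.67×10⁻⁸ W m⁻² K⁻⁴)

T_eq = [S₀(1−A)/(4σd²)]^(1/4), so T ∝ (1−A)^(1/4) / √d.
T₁ = [1361×0.39/(4×5.67×10⁻⁸×0.695²)]^(1/4) = 263.83 K.
T₂ = [1361×0.59/(4×5.67×10⁻⁸×5.56²)]^(1/4) = 103.45 K.

ΔT ≈ 160.4 K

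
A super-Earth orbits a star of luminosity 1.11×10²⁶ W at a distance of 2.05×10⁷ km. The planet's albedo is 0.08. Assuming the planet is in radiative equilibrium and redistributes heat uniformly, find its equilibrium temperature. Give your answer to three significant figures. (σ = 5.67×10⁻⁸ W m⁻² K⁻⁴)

T_eq ≈ 540 K

d = 2.05×10⁷ km = 2.05×10¹⁰ m.
Flux: S = L/(4πd²) = 1.11×10²⁶/(4π×(2.05×10¹⁰)²) = 2.10×10⁴ W m⁻².
Energy balance: absorbed = emitted ⇒ πR²·S(1−A) = 4πR²·σT_eq⁴, so T_eq⁴ = S(1−A)/(4σ).
T_eq = [2.10×10⁴ × 0.92 / (4 × 5.67×10⁻⁸)]^(1/4) = (8.53×10¹⁰)^(1/4) = 540 K.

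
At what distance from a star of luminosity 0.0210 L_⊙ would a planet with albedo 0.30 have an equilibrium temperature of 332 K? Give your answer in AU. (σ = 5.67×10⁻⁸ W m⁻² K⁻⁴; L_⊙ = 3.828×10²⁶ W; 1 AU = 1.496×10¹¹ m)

d ≈ 0.0852 AU

L = 0.0210 × 3.828×10²⁶ = 8.04×10²⁴ W.
From T_eq⁴ = L(1−A)/(16πσd²): d = √[L(1−A)/(16πσT_eq⁴)].
d = √[8.04×10²⁴ × 0.70 / (16π × 5.67×10⁻⁸ × (332)⁴)] = 1.27×10¹⁰ m = 0.0852 AU.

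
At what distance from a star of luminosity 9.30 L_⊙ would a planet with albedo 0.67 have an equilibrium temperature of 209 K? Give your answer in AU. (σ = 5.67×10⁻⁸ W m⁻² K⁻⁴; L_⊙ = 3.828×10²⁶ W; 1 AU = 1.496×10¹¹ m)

L = 9.30 × 3.828×10²⁶ = 3.56×10²⁷ W.
From T_eq⁴ = L(1−A)/(16πσd²): d = √[L(1−A)/(16πσT_eq⁴)].
d = √[3.56×10²⁷ × 0.33 / (16π × 5.67×10⁻⁸ × (209)⁴)] = 4.65×10¹¹ m = 3.11 AU.

d ≈ 3.11 AU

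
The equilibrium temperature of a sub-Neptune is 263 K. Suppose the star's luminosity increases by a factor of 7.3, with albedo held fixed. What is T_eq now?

T_eq ∝ L^(1/4) · d^(−1/2).
T′ = 263 × 7.3^(1/4) = 432 K.

T_eq ≈ 432 K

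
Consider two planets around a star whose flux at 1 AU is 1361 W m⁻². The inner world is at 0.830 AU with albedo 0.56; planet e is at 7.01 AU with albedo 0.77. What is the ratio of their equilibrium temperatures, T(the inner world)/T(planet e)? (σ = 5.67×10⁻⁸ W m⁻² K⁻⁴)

T₁/T₂ ≈ 3.418

T_eq = [S₀(1−A)/(4σd²)]^(1/4), so T ∝ (1−A)^(1/4) / √d.
T₁ = [1361×0.44/(4×5.67×10⁻⁸×0.830²)]^(1/4) = 248.82 K.
T₂ = [1361×0.23/(4×5.67×10⁻⁸×7.01²)]^(1/4) = 72.80 K.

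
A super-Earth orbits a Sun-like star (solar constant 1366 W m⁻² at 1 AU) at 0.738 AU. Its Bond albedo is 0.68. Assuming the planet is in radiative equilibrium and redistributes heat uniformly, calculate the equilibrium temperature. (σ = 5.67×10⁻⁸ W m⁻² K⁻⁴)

T_eq ≈ 244 K

Flux at 0.738 AU: S = 1366/0.738² = 2510 W m⁻².
Energy balance: absorbed = emitted ⇒ πR²·S(1−A) = 4πR²·σT_eq⁴, so T_eq⁴ = S(1−A)/(4σ).
T_eq = [2510 × 0.32 / (4 × 5.67×10⁻⁸)]^(1/4) = (3.54×10⁹)^(1/4) = 244 K.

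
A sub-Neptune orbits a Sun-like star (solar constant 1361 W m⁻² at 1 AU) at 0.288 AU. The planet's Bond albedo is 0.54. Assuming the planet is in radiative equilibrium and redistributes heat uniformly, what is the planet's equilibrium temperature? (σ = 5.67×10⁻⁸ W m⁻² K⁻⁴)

Flux at 0.288 AU: S = 1361/0.288² = 1.64×10⁴ W m⁻².
Energy balance: absorbed = emitted ⇒ πR²·S(1−A) = 4πR²·σT_eq⁴, so T_eq⁴ = S(1−A)/(4σ).
T_eq = [1.64×10⁴ × 0.46 / (4 × 5.67×10⁻⁸)]^(1/4) = (3.33×10¹⁰)^(1/4) = 427 K.

T_eq ≈ 427 K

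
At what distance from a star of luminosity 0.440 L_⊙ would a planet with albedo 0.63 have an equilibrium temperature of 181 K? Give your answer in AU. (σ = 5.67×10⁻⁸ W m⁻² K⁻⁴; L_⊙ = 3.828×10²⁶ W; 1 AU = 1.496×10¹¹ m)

d ≈ 0.954 AU

L = 0.440 × 3.828×10²⁶ = 1.68×10²⁶ W.
From T_eq⁴ = L(1−A)/(16πσd²): d = √[L(1−A)/(16πσT_eq⁴)].
d = √[1.68×10²⁶ × 0.37 / (16π × 5.67×10⁻⁸ × (181)⁴)] = 1.43×10¹¹ m = 0.954 AU.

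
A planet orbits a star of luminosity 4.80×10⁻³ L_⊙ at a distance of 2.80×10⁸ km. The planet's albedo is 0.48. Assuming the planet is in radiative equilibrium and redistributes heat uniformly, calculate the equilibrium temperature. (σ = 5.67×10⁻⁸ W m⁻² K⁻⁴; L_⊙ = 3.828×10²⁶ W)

d = 2.80×10⁸ km = 2.80×10¹¹ m.
L = 4.80×10⁻³ × 3.828×10²⁶ = 1.84×10²⁴ W.
Flux: S = L/(4πd²) = 1.84×10²⁴/(4π×(2.80×10¹¹)²) = 1.87 W m⁻².
Energy balance: absorbed = emitted ⇒ πR²·S(1−A) = 4πR²·σT_eq⁴, so T_eq⁴ = S(1−A)/(4σ).
T_eq = [1.87 × 0.52 / (4 × 5.67×10⁻⁸)]^(1/4) = (4.28×10⁶)^(1/4) = 45.5 K.

T_eq ≈ 45.5 K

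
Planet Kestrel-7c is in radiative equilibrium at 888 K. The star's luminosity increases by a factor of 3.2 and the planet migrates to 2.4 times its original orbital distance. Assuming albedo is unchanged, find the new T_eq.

T_eq ≈ 767 K

T_eq ∝ L^(1/4) · d^(−1/2).
T′ = 888 × 3.2^(1/4) / 2.4^(1/2) = 767 K.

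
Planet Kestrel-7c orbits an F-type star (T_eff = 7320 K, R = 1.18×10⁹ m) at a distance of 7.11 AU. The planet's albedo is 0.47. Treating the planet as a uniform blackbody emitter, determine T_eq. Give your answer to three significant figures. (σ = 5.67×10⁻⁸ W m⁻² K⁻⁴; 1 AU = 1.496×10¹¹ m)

T_eq ≈ 147 K

d = 7.11 AU = 1.06×10¹² m.
L = 4πR_⋆²σT_⋆⁴ = 4π(1.18×10⁹)² × 5.67×10⁻⁸ × (7320)⁴ = 2.85×10²⁷ W.
S = L/(4πd²) = 200 W m⁻².
Energy balance: absorbed = emitted ⇒ πR²·S(1−A) = 4πR²·σT_eq⁴, so T_eq⁴ = S(1−A)/(4σ).
T_eq = [200 × 0.53 / (4 × 5.67×10⁻⁸)]^(1/4) = (4.68×10⁸)^(1/4) = 147 K.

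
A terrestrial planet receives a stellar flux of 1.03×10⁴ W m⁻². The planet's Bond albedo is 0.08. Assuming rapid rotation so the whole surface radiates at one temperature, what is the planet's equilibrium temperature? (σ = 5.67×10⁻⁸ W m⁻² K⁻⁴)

T_eq ≈ 452 K

Energy balance: absorbed = emitted ⇒ πR²·S(1−A) = 4πR²·σT_eq⁴, so T_eq⁴ = S(1−A)/(4σ).
T_eq = [1.03×10⁴ × 0.92 / (4 × 5.67×10⁻⁸)]^(1/4) = (4.18×10¹⁰)^(1/4) = 452 K.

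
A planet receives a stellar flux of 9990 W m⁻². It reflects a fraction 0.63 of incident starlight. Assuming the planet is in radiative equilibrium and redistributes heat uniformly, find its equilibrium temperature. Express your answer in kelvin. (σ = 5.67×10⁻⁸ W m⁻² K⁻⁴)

T_eq ≈ 357 K

Energy balance: absorbed = emitted ⇒ πR²·S(1−A) = 4πR²·σT_eq⁴, so T_eq⁴ = S(1−A)/(4σ).
T_eq = [9990 × 0.37 / (4 × 5.67×10⁻⁸)]^(1/4) = (1.63×10¹⁰)^(1/4) = 357 K.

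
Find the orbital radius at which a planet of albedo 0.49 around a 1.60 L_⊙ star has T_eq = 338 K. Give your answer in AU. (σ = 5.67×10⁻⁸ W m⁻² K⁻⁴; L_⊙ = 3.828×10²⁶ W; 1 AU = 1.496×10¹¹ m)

d ≈ 0.613 AU

L = 1.60 × 3.828×10²⁶ = 6.12×10²⁶ W.
From T_eq⁴ = L(1−A)/(16πσd²): d = √[L(1−A)/(16πσT_eq⁴)].
d = √[6.12×10²⁶ × 0.51 / (16π × 5.67×10⁻⁸ × (338)⁴)] = 9.16×10¹⁰ m = 0.613 AU.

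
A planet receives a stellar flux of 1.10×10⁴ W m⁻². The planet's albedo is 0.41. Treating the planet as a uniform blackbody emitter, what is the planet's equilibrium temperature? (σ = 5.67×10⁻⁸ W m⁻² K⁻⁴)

Energy balance: absorbed = emitted ⇒ πR²·S(1−A) = 4πR²·σT_eq⁴, so T_eq⁴ = S(1−A)/(4σ).
T_eq = [1.10×10⁴ × 0.59 / (4 × 5.67×10⁻⁸)]^(1/4) = (2.86×10¹⁰)^(1/4) = 411 K.

T_eq ≈ 411 K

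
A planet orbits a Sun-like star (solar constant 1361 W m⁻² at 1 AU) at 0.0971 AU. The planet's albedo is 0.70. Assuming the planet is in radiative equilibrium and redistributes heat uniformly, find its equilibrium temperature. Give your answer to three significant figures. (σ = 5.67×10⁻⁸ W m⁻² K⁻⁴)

T_eq ≈ 661 K

Flux at 0.0971 AU: S = 1361/0.0971² = 1.44×10⁵ W m⁻².
Energy balance: absorbed = emitted ⇒ πR²·S(1−A) = 4πR²·σT_eq⁴, so T_eq⁴ = S(1−A)/(4σ).
T_eq = [1.44×10⁵ × 0.30 / (4 × 5.67×10⁻⁸)]^(1/4) = (1.91×10¹¹)^(1/4) = 661 K.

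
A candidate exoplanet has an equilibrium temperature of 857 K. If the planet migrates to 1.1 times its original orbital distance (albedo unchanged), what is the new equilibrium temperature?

T_eq ≈ 817 K

T_eq ∝ L^(1/4) · d^(−1/2).
T′ = 857 / 1.1^(1/2) = 817 K.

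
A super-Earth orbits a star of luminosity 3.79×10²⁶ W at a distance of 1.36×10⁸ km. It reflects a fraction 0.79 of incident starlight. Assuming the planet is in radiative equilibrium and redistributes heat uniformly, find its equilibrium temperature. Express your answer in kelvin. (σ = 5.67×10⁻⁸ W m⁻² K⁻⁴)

T_eq ≈ 197 K

d = 1.36×10⁸ km = 1.36×10¹¹ m.
Flux: S = L/(4πd²) = 3.79×10²⁶/(4π×(1.36×10¹¹)²) = 1630 W m⁻².
Energy balance: absorbed = emitted ⇒ πR²·S(1−A) = 4πR²·σT_eq⁴, so T_eq⁴ = S(1−A)/(4σ).
T_eq = [1630 × 0.21 / (4 × 5.67×10⁻⁸)]^(1/4) = (1.51×10⁹)^(1/4) = 197 K.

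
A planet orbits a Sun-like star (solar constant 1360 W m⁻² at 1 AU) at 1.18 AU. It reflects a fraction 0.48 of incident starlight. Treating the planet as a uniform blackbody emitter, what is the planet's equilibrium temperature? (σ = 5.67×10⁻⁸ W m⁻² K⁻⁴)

T_eq ≈ 218 K

Flux at 1.18 AU: S = 1360/1.18² = 977 W m⁻².
Energy balance: absorbed = emitted ⇒ πR²·S(1−A) = 4πR²·σT_eq⁴, so T_eq⁴ = S(1−A)/(4σ).
T_eq = [977 × 0.52 / (4 × 5.67×10⁻⁸)]^(1/4) = (2.24×10⁹)^(1/4) = 218 K.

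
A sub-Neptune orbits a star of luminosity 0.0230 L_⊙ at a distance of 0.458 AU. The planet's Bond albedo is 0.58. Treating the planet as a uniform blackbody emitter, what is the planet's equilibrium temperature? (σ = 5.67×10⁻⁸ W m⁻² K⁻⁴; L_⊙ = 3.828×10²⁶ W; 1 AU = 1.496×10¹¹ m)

T_eq ≈ 129 K

d = 0.458 AU = 6.85×10¹⁰ m.
L = 0.0230 × 3.828×10²⁶ = 8.80×10²⁴ W.
Flux: S = L/(4πd²) = 8.80×10²⁴/(4π×(6.85×10¹⁰)²) = 149 W m⁻².
Energy balance: absorbed = emitted ⇒ πR²·S(1−A) = 4πR²·σT_eq⁴, so T_eq⁴ = S(1−A)/(4σ).
T_eq = [149 × 0.42 / (4 × 5.67×10⁻⁸)]^(1/4) = (2.76×10⁸)^(1/4) = 129 K.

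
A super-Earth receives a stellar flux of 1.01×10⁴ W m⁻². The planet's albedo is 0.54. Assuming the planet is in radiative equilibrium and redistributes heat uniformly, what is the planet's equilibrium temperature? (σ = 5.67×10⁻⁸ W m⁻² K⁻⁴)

T_eq ≈ 378 K

Energy balance: absorbed = emitted ⇒ πR²·S(1−A) = 4πR²·σT_eq⁴, so T_eq⁴ = S(1−A)/(4σ).
T_eq = [1.01×10⁴ × 0.46 / (4 × 5.67×10⁻⁸)]^(1/4) = (2.05×10¹⁰)^(1/4) = 378 K.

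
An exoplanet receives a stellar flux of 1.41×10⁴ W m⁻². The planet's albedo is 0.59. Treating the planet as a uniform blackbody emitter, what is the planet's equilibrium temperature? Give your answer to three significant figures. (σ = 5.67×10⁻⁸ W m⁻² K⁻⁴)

T_eq ≈ 400 K

Energy balance: absorbed = emitted ⇒ πR²·S(1−A) = 4πR²·σT_eq⁴, so T_eq⁴ = S(1−A)/(4σ).
T_eq = [1.41×10⁴ × 0.41 / (4 × 5.67×10⁻⁸)]^(1/4) = (2.55×10¹⁰)^(1/4) = 400 K.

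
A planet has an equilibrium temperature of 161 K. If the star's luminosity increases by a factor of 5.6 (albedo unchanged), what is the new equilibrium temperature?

T_eq ∝ L^(1/4) · d^(−1/2).
T′ = 161 × 5.6^(1/4) = 248 K.

T_eq ≈ 248 K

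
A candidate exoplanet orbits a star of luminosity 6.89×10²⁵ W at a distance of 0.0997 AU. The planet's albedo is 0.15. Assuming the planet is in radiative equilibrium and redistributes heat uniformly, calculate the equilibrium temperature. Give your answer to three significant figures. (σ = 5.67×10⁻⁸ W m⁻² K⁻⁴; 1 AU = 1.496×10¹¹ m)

d = 0.0997 AU = 1.49×10¹⁰ m.
Flux: S = L/(4πd²) = 6.89×10²⁵/(4π×(1.49×10¹⁰)²) = 2.46×10⁴ W m⁻².
Energy balance: absorbed = emitted ⇒ πR²·S(1−A) = 4πR²·σT_eq⁴, so T_eq⁴ = S(1−A)/(4σ).
T_eq = [2.46×10⁴ × 0.85 / (4 × 5.67×10⁻⁸)]^(1/4) = (9.24×10¹⁰)^(1/4) = 551 K.

T_eq ≈ 551 K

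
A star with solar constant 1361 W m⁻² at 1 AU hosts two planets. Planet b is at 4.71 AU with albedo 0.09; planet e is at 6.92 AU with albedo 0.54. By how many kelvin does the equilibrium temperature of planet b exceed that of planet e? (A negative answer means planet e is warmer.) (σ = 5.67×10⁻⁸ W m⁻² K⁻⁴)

T_eq = [S₀(1−A)/(4σd²)]^(1/4), so T ∝ (1−A)^(1/4) / √d.
T₁ = [1361×0.91/(4×5.67×10⁻⁸×4.71²)]^(1/4) = 125.26 K.
T₂ = [1361×0.46/(4×5.67×10⁻⁸×6.92²)]^(1/4) = 87.13 K.

ΔT ≈ 38.1 K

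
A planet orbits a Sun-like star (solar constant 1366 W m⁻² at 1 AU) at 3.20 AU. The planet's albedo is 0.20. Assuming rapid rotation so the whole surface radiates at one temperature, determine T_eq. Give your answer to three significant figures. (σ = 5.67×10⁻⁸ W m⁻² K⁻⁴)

Flux at 3.20 AU: S = 1366/3.20² = 133 W m⁻².
Energy balance: absorbed = emitted ⇒ πR²·S(1−A) = 4πR²·σT_eq⁴, so T_eq⁴ = S(1−A)/(4σ).
T_eq = [133 × 0.80 / (4 × 5.67×10⁻⁸)]^(1/4) = (4.71×10⁸)^(1/4) = 147 K.

T_eq ≈ 147 K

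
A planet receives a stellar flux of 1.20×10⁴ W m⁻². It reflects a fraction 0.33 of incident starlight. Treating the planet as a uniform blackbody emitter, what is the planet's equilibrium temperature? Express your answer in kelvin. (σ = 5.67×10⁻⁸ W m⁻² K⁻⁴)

T_eq ≈ 434 K

Energy balance: absorbed = emitted ⇒ πR²·S(1−A) = 4πR²·σT_eq⁴, so T_eq⁴ = S(1−A)/(4σ).
T_eq = [1.20×10⁴ × 0.67 / (4 × 5.67×10⁻⁸)]^(1/4) = (3.54×10¹⁰)^(1/4) = 434 K.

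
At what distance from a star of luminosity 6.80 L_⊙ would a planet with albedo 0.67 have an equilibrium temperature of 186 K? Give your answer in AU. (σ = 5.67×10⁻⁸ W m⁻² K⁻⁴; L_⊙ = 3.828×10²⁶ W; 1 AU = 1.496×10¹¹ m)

L = 6.80 × 3.828×10²⁶ = 2.60×10²⁷ W.
From T_eq⁴ = L(1−A)/(16πσd²): d = √[L(1−A)/(16πσT_eq⁴)].
d = √[2.60×10²⁷ × 0.33 / (16π × 5.67×10⁻⁸ × (186)⁴)] = 5.02×10¹¹ m = 3.35 AU.

d ≈ 3.35 AU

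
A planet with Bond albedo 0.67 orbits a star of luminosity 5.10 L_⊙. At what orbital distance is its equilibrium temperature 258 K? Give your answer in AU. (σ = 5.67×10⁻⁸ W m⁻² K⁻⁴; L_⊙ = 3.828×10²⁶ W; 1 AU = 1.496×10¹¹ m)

L = 5.10 × 3.828×10²⁶ = 1.95×10²⁷ W.
From T_eq⁴ = L(1−A)/(16πσd²): d = √[L(1−A)/(16πσT_eq⁴)].
d = √[1.95×10²⁷ × 0.33 / (16π × 5.67×10⁻⁸ × (258)⁴)] = 2.26×10¹¹ m = 1.51 AU.

d ≈ 1.51 AU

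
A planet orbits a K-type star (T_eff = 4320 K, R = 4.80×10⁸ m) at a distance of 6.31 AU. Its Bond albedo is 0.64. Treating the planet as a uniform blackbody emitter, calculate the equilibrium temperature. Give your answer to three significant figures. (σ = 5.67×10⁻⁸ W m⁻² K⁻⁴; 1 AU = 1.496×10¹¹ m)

T_eq ≈ 53.4 K

d = 6.31 AU = 9.44×10¹¹ m.
L = 4πR_⋆²σT_⋆⁴ = 4π(4.80×10⁸)² × 5.67×10⁻⁸ × (4320)⁴ = 5.72×10²⁵ W.
S = L/(4πd²) = 5.11 W m⁻².
Energy balance: absorbed = emitted ⇒ πR²·S(1−A) = 4πR²·σT_eq⁴, so T_eq⁴ = S(1−A)/(4σ).
T_eq = [5.11 × 0.36 / (4 × 5.67×10⁻⁸)]^(1/4) = (8.10×10⁶)^(1/4) = 53.4 K.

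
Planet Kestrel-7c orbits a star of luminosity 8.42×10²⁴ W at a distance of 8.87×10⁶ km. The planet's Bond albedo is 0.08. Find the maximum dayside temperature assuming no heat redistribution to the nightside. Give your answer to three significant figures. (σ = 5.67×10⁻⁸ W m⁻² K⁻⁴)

d = 8.87×10⁶ km = 8.87×10⁹ m.
Flux: S = L/(4πd²) = 8.42×10²⁴/(4π×(8.87×10⁹)²) = 8520 W m⁻².
With no redistribution each surface element balances locally: S(1−A) = σT⁴.
T = [8520 × 0.92 / 5.67×10⁻⁸]^(1/4) = (1.38×10¹¹)^(1/4) = 610 K.

T_ss ≈ 610 K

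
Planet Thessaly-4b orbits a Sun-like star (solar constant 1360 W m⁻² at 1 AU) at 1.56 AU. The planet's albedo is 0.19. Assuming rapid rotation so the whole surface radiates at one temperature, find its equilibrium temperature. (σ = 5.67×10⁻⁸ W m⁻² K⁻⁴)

Flux at 1.56 AU: S = 1360/1.56² = 559 W m⁻².
Energy balance: absorbed = emitted ⇒ πR²·S(1−A) = 4πR²·σT_eq⁴, so T_eq⁴ = S(1−A)/(4σ).
T_eq = [559 × 0.81 / (4 × 5.67×10⁻⁸)]^(1/4) = (2.00×10⁹)^(1/4) = 211 K.

T_eq ≈ 211 K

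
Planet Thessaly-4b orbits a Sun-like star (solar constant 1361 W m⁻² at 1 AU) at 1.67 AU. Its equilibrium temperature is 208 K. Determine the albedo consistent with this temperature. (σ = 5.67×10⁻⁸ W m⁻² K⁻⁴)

A ≈ 0.13

Flux at 1.67 AU: S = 1361/1.67² = 488 W m⁻².
From T_eq⁴ = S(1−A)/(4σ): 1−A = 4σT_eq⁴/S.
1−A = 4 × 5.67×10⁻⁸ × (208)⁴ / 488 = 0.870.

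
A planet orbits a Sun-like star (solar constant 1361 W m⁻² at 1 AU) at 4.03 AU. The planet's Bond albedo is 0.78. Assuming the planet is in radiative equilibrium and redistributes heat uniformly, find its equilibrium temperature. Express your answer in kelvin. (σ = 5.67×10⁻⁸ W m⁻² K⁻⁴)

Flux at 4.03 AU: S = 1361/4.03² = 83.8 W m⁻².
Energy balance: absorbed = emitted ⇒ πR²·S(1−A) = 4πR²·σT_eq⁴, so T_eq⁴ = S(1−A)/(4σ).
T_eq = [83.8 × 0.22 / (4 × 5.67×10⁻⁸)]^(1/4) = (8.13×10⁷)^(1/4) = 95.0 K.

T_eq ≈ 95.0 K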